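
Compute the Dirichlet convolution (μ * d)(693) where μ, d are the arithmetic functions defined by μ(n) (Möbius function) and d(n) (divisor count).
(μ * d)(693) = 1

Divisors of 693: [1, 3, 7, 9, 11, 21, 33, 63, 77, 99, 231, 693]. For each d | 693:
  d = 1: μ(1) · d(693/1) = 1 · 12 = 12
  d = 3: μ(3) · d(693/3) = -1 · 8 = -8
  d = 7: μ(7) · d(693/7) = -1 · 6 = -6
  d = 9: μ(9) · d(693/9) = 0 · 4 = 0
  d = 11: μ(11) · d(693/11) = -1 · 6 = -6
  d = 21: μ(21) · d(693/21) = 1 · 4 = 4
  d = 33: μ(33) · d(693/33) = 1 · 4 = 4
  d = 63: μ(63) · d(693/63) = 0 · 2 = 0
  d = 77: μ(77) · d(693/77) = 1 · 3 = 3
  d = 99: μ(99) · d(693/99) = 0 · 2 = 0
  d = 231: μ(231) · d(693/231) = -1 · 2 = -2
  d = 693: μ(693) · d(693/693) = 0 · 1 = 0
Summing: (μ * d)(693) = 12 + -8 + -6 + 0 + -6 + 4 + 4 + 0 + 3 + 0 + -2 + 0 = 1.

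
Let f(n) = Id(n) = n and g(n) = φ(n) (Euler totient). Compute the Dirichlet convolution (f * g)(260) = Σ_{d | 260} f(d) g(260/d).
(Id * φ)(260) = 1800

Divisors of 260: [1, 2, 4, 5, 10, 13, 20, 26, 52, 65, 130, 260]. For each d | 260:
  d = 1: Id(1) · φ(260/1) = 1 · 96 = 96
  d = 2: Id(2) · φ(260/2) = 2 · 48 = 96
  d = 4: Id(4) · φ(260/4) = 4 · 48 = 192
  d = 5: Id(5) · φ(260/5) = 5 · 24 = 120
  d = 10: Id(10) · φ(260/10) = 10 · 12 = 120
  d = 13: Id(13) · φ(260/13) = 13 · 8 = 104
  d = 20: Id(20) · φ(260/20) = 20 · 12 = 240
  d = 26: Id(26) · φ(260/26) = 26 · 4 = 104
  d = 52: Id(52) · φ(260/52) = 52 · 4 = 208
  d = 65: Id(65) · φ(260/65) = 65 · 2 = 130
  d = 130: Id(130) · φ(260/130) = 130 · 1 = 130
  d = 260: Id(260) · φ(260/260) = 260 · 1 = 260
Summing: (Id * φ)(260) = 96 + 96 + 192 + 120 + 120 + 104 + 240 + 104 + 208 + 130 + 130 + 260 = 1800.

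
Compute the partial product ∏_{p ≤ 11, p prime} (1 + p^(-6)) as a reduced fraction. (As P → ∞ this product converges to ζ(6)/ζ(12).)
∏ = 15453694564228141/15193991508488100

The primes p ≤ 11 are [2, 3, 5, 7, 11]. For each, (1 + 1/p^6) = (p^6 + 1)/p^6. Multiplying these fractions over p ∈ [2, 3, 5, 7, 11] gives 15453694564228141/15193991508488100. (In the limit P → ∞ this tends to ζ(6)/ζ(12).)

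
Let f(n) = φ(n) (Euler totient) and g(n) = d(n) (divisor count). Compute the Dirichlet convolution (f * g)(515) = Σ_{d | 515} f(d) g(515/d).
(φ * d)(515) = 624

Divisors of 515: [1, 5, 103, 515]. For each d | 515:
  d = 1: φ(1) · d(515/1) = 1 · 4 = 4
  d = 5: φ(5) · d(515/5) = 4 · 2 = 8
  d = 103: φ(103) · d(515/103) = 102 · 2 = 204
  d = 515: φ(515) · d(515/515) = 408 · 1 = 408
Summing: (φ * d)(515) = 4 + 8 + 204 + 408 = 624.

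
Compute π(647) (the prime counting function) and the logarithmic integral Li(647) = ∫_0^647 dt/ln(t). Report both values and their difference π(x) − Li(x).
π(647) = 118;  Li(647) ≈ 124.95;  π(x) − Li(x) ≈ -6.95.

Direct count of primes ≤ 647 gives π(647) = 118. Numerical evaluation of the logarithmic integral gives Li(647) ≈ 124.95. The difference π(x) − Li(x) ≈ -6.95 is typically negative for small/moderate x (Li(x) overestimates), though Littlewood's theorem shows this sign changes infinitely often.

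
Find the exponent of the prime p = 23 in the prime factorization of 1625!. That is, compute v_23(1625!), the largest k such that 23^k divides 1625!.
v_23(1625!) = 73

Legendre's formula: v_p(n!) = Σ_{k ≥ 1} ⌊n / p^k⌋. For p = 23, n = 1625, the terms are:
  ⌊1625/23^1⌋ = ⌊1625/23⌋ = 70
  ⌊1625/23^2⌋ = ⌊1625/529⌋ = 3
(the next term ⌊1625/23^3⌋ = 0, terminating the sum). Summing: v_23(1625!) = 70 + 3 = 73.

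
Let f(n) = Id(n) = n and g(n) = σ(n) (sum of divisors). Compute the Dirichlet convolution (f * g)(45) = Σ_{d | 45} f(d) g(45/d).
(Id * σ)(45) = 374

Divisors of 45: [1, 3, 5, 9, 15, 45]. For each d | 45:
  d = 1: Id(1) · σ(45/1) = 1 · 78 = 78
  d = 3: Id(3) · σ(45/3) = 3 · 24 = 72
  d = 5: Id(5) · σ(45/5) = 5 · 13 = 65
  d = 9: Id(9) · σ(45/9) = 9 · 6 = 54
  d = 15: Id(15) · σ(45/15) = 15 · 4 = 60
  d = 45: Id(45) · σ(45/45) = 45 · 1 = 45
Summing: (Id * σ)(45) = 78 + 72 + 65 + 54 + 60 + 45 = 374.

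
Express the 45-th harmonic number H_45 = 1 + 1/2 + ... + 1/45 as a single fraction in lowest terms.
H_45 = 5914085889685464427/1345655451257488800

Direct summation: H_45 = 1 + 1/2 + ... + 1/45. The least common denominator is lcm(1, ..., 45) = 9419588158802421600; over this denominator the numerator is 9419588158802421600 + 4709794079401210800 + 3139862719600807200 + 2354897039700605400 + 1883917631760484320 + 1569931359800403600 + 1345655451257488800 + 1177448519850302700 + 1046620906533602400 + 941958815880242160 + 856326196254765600 + 784965679900201800 + 724583704523263200 + 672827725628744400 + 627972543920161440 + 588724259925151350 + 554093421106024800 + 523310453266801200 + 495767797831706400 + 470979407940121080 + 448551817085829600 + 428163098127382800 + 409547311252279200 + 392482839950100900 + 376783526352096864 + 362291852261631600 + 348873635511200800 + 336413862814372200 + 324813384786290400 + 313986271960080720 + 303857682542013600 + 294362129962575675 + 285442065418255200 + 277046710553012400 + 269131090251497760 + 261655226633400600 + 254583463751416800 + 247883898915853200 + 241527901507754400 + 235489703970060540 + 229746052653717600 + 224275908542914800 + 219060189739591200 + 214081549063691400 + 209324181306720480 = 41398601227798250989, so H_45 = 41398601227798250989/9419588158802421600; reducing by gcd(41398601227798250989, 9419588158802421600) = 7 gives 5914085889685464427/1345655451257488800 ≈ 4.39495. (The PNT-adjacent estimate ln(45) + γ ≈ 4.38388 matches within O(1/n).)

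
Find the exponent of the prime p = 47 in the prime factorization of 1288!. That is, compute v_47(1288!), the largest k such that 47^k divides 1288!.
v_47(1288!) = 27

Legendre's formula: v_p(n!) = Σ_{k ≥ 1} ⌊n / p^k⌋. For p = 47, n = 1288, the terms are:
  ⌊1288/47^1⌋ = ⌊1288/47⌋ = 27
(the next term ⌊1288/47^2⌋ = 0, terminating the sum). Summing: v_47(1288!) = 27 = 27.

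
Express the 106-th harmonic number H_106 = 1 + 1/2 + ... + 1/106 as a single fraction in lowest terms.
H_106 = 760893664482154975191407476065305792641722041/145060212702939779988529042870810778780278080

Direct summation: H_106 = 1 + 1/2 + ... + 1/106. The least common denominator is lcm(1, ..., 106) = 725301063514698899942645214354053893901390400; over this denominator the numerator is 725301063514698899942645214354053893901390400 + 362650531757349449971322607177026946950695200 + 241767021171566299980881738118017964633796800 + 181325265878674724985661303588513473475347600 + 145060212702939779988529042870810778780278080 + 120883510585783149990440869059008982316898400 + 103614437644956985706092173479150556271627200 + 90662632939337362492830651794256736737673800 + 80589007057188766660293912706005988211265600 + 72530106351469889994264521435405389390139040 + 65936460319518081812967746759459444900126400 + 60441755292891574995220434529504491158449200 + 55792389501130684610972708796465684146260800 + 51807218822478492853046086739575278135813600 + 48353404234313259996176347623603592926759360 + 45331316469668681246415325897128368368836900 + 42664768442041111761332071432591405523611200 + 40294503528594383330146956353002994105632800 + 38173740184984152628560274439687047047441600 + 36265053175734944997132260717702694695069520 + 34538145881652328568697391159716852090542400 + 32968230159759040906483873379729722450063200 + 31534828848465169562723704971915386691364800 + 30220877646445787497610217264752245579224600 + 29012042540587955997705808574162155756055616 + 27896194750565342305486354398232842073130400 + 26863002352396255553431304235335329403755200 + 25903609411239246426523043369787639067906800 + 25010381500506858618711903943243237720737600 + 24176702117156629998088173811801796463379680 + 23396808500474158062665974656582383674238400 + 22665658234834340623207662948564184184418450 + 21978820106506027270989248919819814966708800 + 21332384221020555880666035716295702761805600 + 20722887528991397141218434695830111254325440 + 20147251764297191665073478176501497052816400 + 19602731446343213511963384171731186321659200 + 19086870092492076314280137219843523523720800 + 18597463167043561536990902932155228048753600 + 18132526587867472498566130358851347347534760 + 17690269841821924388845005228147655948814400 + 17269072940826164284348695579858426045271200 + 16867466593365090696340586380326834741892800 + 16484115079879520453241936689864861225031600 + 16117801411437753332058782541201197642253120 + 15767414424232584781361852485957693345682400 + 15431937521589338296652025837320295614923200 + 15110438823222893748805108632376122789612300 + 14802062520708140815156024782735793753089600 + 14506021270293977998852904287081077878027808 + 14221589480680370587110690477530468507870400 + 13948097375282671152743177199116421036565200 + 13684925726692432074389532346302903658516800 + 13431501176198127776715652117667664701877600 + 13187292063903616362593549351891888980025280 + 12951804705619623213261521684893819533953400 + 12724580061661384209520091479895682349147200 + 12505190750253429309355951971621618860368800 + 12293238364655913558349918887356845659345600 + 12088351058578314999044086905900898231689840 + 11890181369093424589223692038591047441006400 + 11698404250237079031332987328291191837119200 + 11512715293884109522899130386572284030180800 + 11332829117417170311603831474282092092209225 + 11158477900226136922194541759293136829252160 + 10989410053253013635494624459909907483354400 + 10825389007682073133472316632150058117931200 + 10666192110510277940333017858147851380902800 + 10511609616155056520907901657305128897121600 + 10361443764495698570609217347915055627162720 + 10215507936826745069614721328930336533822400 + 10073625882148595832536739088250748526408200 + 9935631007050669862228016634987039642484800 + 9801365723171606755981692085865593160829600 + 9670680846862651999235269524720718585351872 + 9543435046246038157140068609921761761860400 + 9419494331359725973281106679922777842875200 + 9298731583521780768495451466077614024376800 + 9181026120439226581552471067772834100017600 + 9066263293933736249283065179425673673767380 + 8954334117465418517810434745111776467918400 + 8845134920910962194422502614073827974407200 + 8738567030297577107742713425952456553028800 + 8634536470413082142174347789929213022635600 + 8532953688408222352266414286518281104722240 + 8433733296682545348170293190163417370946400 + 8336793833502286206237301314414412573579200 + 8242057539939760226620968344932430612515800 + 8149450151850549437557811397236560605633600 + 8058900705718876666029391270600598821126560 + 7970341357304383515853244113780812020894400 + 7883707212116292390680926242978846672841200 + 7798936166824719354221991552194127891412800 + 7715968760794669148326012918660147807461600 + 7634748036996830525712054887937409409488320 + 7555219411611446874402554316188061394806150 + 7477330551697926803532424890247978287643200 + 7401031260354070407578012391367896876544800 + 7326273368835342423663082973273271655569600 + 7253010635146988999426452143540538939013904 + 7181198648660385147946982320337167266350400 + 7110794740340185293555345238765234253935200 + 7041757898200960193617914702466542659236800 + 6974048687641335576371588599558210518282600 + 6907629176330465713739478231943370418108480 + 6842462863346216037194766173151451829258400 = 3804468322410774875957037380326528963208610205, so H_106 = 3804468322410774875957037380326528963208610205/725301063514698899942645214354053893901390400; reducing by gcd(3804468322410774875957037380326528963208610205, 725301063514698899942645214354053893901390400) = 5 gives 760893664482154975191407476065305792641722041/145060212702939779988529042870810778780278080 ≈ 5.24536. (The PNT-adjacent estimate ln(106) + γ ≈ 5.24065 matches within O(1/n).)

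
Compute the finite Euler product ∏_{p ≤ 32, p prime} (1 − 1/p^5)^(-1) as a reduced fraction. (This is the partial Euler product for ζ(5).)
∏ = 1910589921595024369341325427716514697147265/1842548811291065574051999987500114856101888

The primes p ≤ 32 are [2, 3, 5, 7, 11, 13, 17, 19, 23, 29, 31]. For each prime, (1 − 1/p^5)^(-1) = p^5 / (p^5 − 1). The product is (1 − 1/2^5)^(-1), (1 − 1/3^5)^(-1), (1 − 1/5^5)^(-1), (1 − 1/7^5)^(-1), (1 − 1/11^5)^(-1), (1 − 1/13^5)^(-1), (1 − 1/17^5)^(-1), (1 − 1/19^5)^(-1), (1 − 1/23^5)^(-1), (1 − 1/29^5)^(-1), (1 − 1/31^5)^(-1) = ∏ p^5 / (p^5 − 1) = 1910589921595024369341325427716514697147265/1842548811291065574051999987500114856101888.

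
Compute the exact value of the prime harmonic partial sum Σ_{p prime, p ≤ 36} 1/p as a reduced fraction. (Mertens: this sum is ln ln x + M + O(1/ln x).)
Σ 1/p = 314016924901/200560490130

π(36) = 11, so the primes ≤ 36 are [2, 3, 5, 7, 11, 13, 17, 19, 23, 29, 31]. Summing 1/p over these primes: 314016924901/200560490130 ≈ 1.5657. Mertens estimate ln ln(36) + 0.2615 ≈ 1.5378.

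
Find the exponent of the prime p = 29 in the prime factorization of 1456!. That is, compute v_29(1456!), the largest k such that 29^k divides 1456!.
v_29(1456!) = 51

Legendre's formula: v_p(n!) = Σ_{k ≥ 1} ⌊n / p^k⌋. For p = 29, n = 1456, the terms are:
  ⌊1456/29^1⌋ = ⌊1456/29⌋ = 50
  ⌊1456/29^2⌋ = ⌊1456/841⌋ = 1
(the next term ⌊1456/29^3⌋ = 0, terminating the sum). Summing: v_29(1456!) = 50 + 1 = 51.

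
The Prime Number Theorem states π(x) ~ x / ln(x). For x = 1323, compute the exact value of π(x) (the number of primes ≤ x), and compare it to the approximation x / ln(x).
π(1323) = 216;  x/ln(x) ≈ 184.07;  relative error ≈ 14.78%.

Directly count primes up to 1323: π(1323) = 216. The PNT approximation gives 1323/ln(1323) ≈ 1323/7.18766 ≈ 184.07. Relative error (π(x) − x/ln(x)) / π(x) ≈ 14.78%; the approximation is known to undercount slightly (Li(x) is a better estimate).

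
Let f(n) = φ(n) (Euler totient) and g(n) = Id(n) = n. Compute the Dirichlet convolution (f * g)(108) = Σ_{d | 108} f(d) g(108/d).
(φ * Id)(108) = 648

Divisors of 108: [1, 2, 3, 4, 6, 9, 12, 18, 27, 36, 54, 108]. For each d | 108:
  d = 1: φ(1) · Id(108/1) = 1 · 108 = 108
  d = 2: φ(2) · Id(108/2) = 1 · 54 = 54
  d = 3: φ(3) · Id(108/3) = 2 · 36 = 72
  d = 4: φ(4) · Id(108/4) = 2 · 27 = 54
  d = 6: φ(6) · Id(108/6) = 2 · 18 = 36
  d = 9: φ(9) · Id(108/9) = 6 · 12 = 72
  d = 12: φ(12) · Id(108/12) = 4 · 9 = 36
  d = 18: φ(18) · Id(108/18) = 6 · 6 = 36
  d = 27: φ(27) · Id(108/27) = 18 · 4 = 72
  d = 36: φ(36) · Id(108/36) = 12 · 3 = 36
  d = 54: φ(54) · Id(108/54) = 18 · 2 = 36
  d = 108: φ(108) · Id(108/108) = 36 · 1 = 36
Summing: (φ * Id)(108) = 108 + 54 + 72 + 54 + 36 + 72 + 36 + 36 + 72 + 36 + 36 + 36 = 648.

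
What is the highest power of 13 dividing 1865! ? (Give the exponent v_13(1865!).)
v_13(1865!) = 154

Legendre's formula: v_p(n!) = Σ_{k ≥ 1} ⌊n / p^k⌋. For p = 13, n = 1865, the terms are:
  ⌊1865/13^1⌋ = ⌊1865/13⌋ = 143
  ⌊1865/13^2⌋ = ⌊1865/169⌋ = 11
(the next term ⌊1865/13^3⌋ = 0, terminating the sum). Summing: v_13(1865!) = 143 + 11 = 154.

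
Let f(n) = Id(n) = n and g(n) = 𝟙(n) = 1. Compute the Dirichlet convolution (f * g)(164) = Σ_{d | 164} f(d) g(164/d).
(Id * 𝟙)(164) = 294

Divisors of 164: [1, 2, 4, 41, 82, 164]. For each d | 164:
  d = 1: Id(1) · 𝟙(164/1) = 1 · 1 = 1
  d = 2: Id(2) · 𝟙(164/2) = 2 · 1 = 2
  d = 4: Id(4) · 𝟙(164/4) = 4 · 1 = 4
  d = 41: Id(41) · 𝟙(164/41) = 41 · 1 = 41
  d = 82: Id(82) · 𝟙(164/82) = 82 · 1 = 82
  d = 164: Id(164) · 𝟙(164/164) = 164 · 1 = 164
Summing: (Id * 𝟙)(164) = 1 + 2 + 4 + 41 + 82 + 164 = 294.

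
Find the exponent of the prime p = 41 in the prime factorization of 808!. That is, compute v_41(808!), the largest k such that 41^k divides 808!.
v_41(808!) = 19

Legendre's formula: v_p(n!) = Σ_{k ≥ 1} ⌊n / p^k⌋. For p = 41, n = 808, the terms are:
  ⌊808/41^1⌋ = ⌊808/41⌋ = 19
(the next term ⌊808/41^2⌋ = 0, terminating the sum). Summing: v_41(808!) = 19 = 19.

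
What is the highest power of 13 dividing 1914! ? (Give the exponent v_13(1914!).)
v_13(1914!) = 158

Legendre's formula: v_p(n!) = Σ_{k ≥ 1} ⌊n / p^k⌋. For p = 13, n = 1914, the terms are:
  ⌊1914/13^1⌋ = ⌊1914/13⌋ = 147
  ⌊1914/13^2⌋ = ⌊1914/169⌋ = 11
(the next term ⌊1914/13^3⌋ = 0, terminating the sum). Summing: v_13(1914!) = 147 + 11 = 158.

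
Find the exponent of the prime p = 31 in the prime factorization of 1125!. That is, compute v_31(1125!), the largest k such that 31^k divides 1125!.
v_31(1125!) = 37

Legendre's formula: v_p(n!) = Σ_{k ≥ 1} ⌊n / p^k⌋. For p = 31, n = 1125, the terms are:
  ⌊1125/31^1⌋ = ⌊1125/31⌋ = 36
  ⌊1125/31^2⌋ = ⌊1125/961⌋ = 1
(the next term ⌊1125/31^3⌋ = 0, terminating the sum). Summing: v_31(1125!) = 36 + 1 = 37.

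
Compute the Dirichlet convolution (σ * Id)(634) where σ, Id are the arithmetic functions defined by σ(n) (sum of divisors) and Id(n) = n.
(σ * Id)(634) = 3175

Divisors of 634: [1, 2, 317, 634]. For each d | 634:
  d = 1: σ(1) · Id(634/1) = 1 · 634 = 634
  d = 2: σ(2) · Id(634/2) = 3 · 317 = 951
  d = 317: σ(317) · Id(634/317) = 318 · 2 = 636
  d = 634: σ(634) · Id(634/634) = 954 · 1 = 954
Summing: (σ * Id)(634) = 634 + 951 + 636 + 954 = 3175.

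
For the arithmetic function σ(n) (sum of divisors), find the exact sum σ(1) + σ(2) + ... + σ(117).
Σ_{n ≤ 117} σ(n) = 11289

Compute σ(n) for each 1 ≤ n ≤ 117: σ(1) = 1, σ(2) = 3, σ(3) = 4, σ(4) = 7, σ(5) = 6, σ(6) = 12, σ(7) = 8, σ(8) = 15, σ(9) = 13, σ(10) = 18, σ(11) = 12, σ(12) = 28, σ(13) = 14, σ(14) = 24, σ(15) = 24, σ(16) = 31, σ(17) = 18, σ(18) = 39, σ(19) = 20, σ(20) = 42, σ(21) = 32, σ(22) = 36, σ(23) = 24, σ(24) = 60, σ(25) = 31, σ(26) = 42, σ(27) = 40, σ(28) = 56, σ(29) = 30, σ(30) = 72, σ(31) = 32, σ(32) = 63, σ(33) = 48, σ(34) = 54, σ(35) = 48, σ(36) = 91, σ(37) = 38, σ(38) = 60, σ(39) = 56, σ(40) = 90, σ(41) = 42, σ(42) = 96, σ(43) = 44, σ(44) = 84, σ(45) = 78, σ(46) = 72, σ(47) = 48, σ(48) = 124, σ(49) = 57, σ(50) = 93, σ(51) = 72, σ(52) = 98, σ(53) = 54, σ(54) = 120, σ(55) = 72, σ(56) = 120, σ(57) = 80, σ(58) = 90, σ(59) = 60, σ(60) = 168, σ(61) = 62, σ(62) = 96, σ(63) = 104, σ(64) = 127, σ(65) = 84, σ(66) = 144, σ(67) = 68, σ(68) = 126, σ(69) = 96, σ(70) = 144, σ(71) = 72, σ(72) = 195, σ(73) = 74, σ(74) = 114, σ(75) = 124, σ(76) = 140, σ(77) = 96, σ(78) = 168, σ(79) = 80, σ(80) = 186, σ(81) = 121, σ(82) = 126, σ(83) = 84, σ(84) = 224, σ(85) = 108, σ(86) = 132, σ(87) = 120, σ(88) = 180, σ(89) = 90, σ(90) = 234, σ(91) = 112, σ(92) = 168, σ(93) = 128, σ(94) = 144, σ(95) = 120, σ(96) = 252, σ(97) = 98, σ(98) = 171, σ(99) = 156, σ(100) = 217, σ(101) = 102, σ(102) = 216, σ(103) = 104, σ(104) = 210, σ(105) = 192, σ(106) = 162, σ(107) = 108, σ(108) = 280, σ(109) = 110, σ(110) = 216, σ(111) = 152, σ(112) = 248, σ(113) = 114, σ(114) = 240, σ(115) = 144, σ(116) = 210, σ(117) = 182. Summing all 117 values: 11289. (Average order: Σ_{n ≤ x} σ(n) ~ (π²/12) x². For x = 117, (π²/12)·117² ≈ 11258.75.)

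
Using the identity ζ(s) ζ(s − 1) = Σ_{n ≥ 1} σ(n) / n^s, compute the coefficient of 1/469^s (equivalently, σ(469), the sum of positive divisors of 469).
σ(469) = 544

In the product (Σ m^0/m^s)(Σ k / k^s) = Σ (Σ_{d | n} d) / n^s, the coefficient of 1/n^s is σ(n) = Σ_{d | n} d. For n = 469, divisors are [1, 7, 67, 469]; summing: σ(469) = 544.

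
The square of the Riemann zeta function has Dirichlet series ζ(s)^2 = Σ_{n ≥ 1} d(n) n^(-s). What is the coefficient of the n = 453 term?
d(453) = 4

ζ(s)^2 = (Σ 1/m^s)(Σ 1/k^s). The coefficient of 1/n^s in the product is the number of ordered pairs (m, k) with mk = n, which equals d(n). For n = 453, divisors are [1, 3, 151, 453], so d(453) = 4.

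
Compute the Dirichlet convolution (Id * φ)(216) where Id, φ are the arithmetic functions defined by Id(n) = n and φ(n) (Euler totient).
(Id * φ)(216) = 1620

Divisors of 216: [1, 2, 3, 4, 6, 8, 9, 12, 18, 24, 27, 36, 54, 72, 108, 216]. For each d | 216:
  d = 1: Id(1) · φ(216/1) = 1 · 72 = 72
  d = 2: Id(2) · φ(216/2) = 2 · 36 = 72
  d = 3: Id(3) · φ(216/3) = 3 · 24 = 72
  d = 4: Id(4) · φ(216/4) = 4 · 18 = 72
  d = 6: Id(6) · φ(216/6) = 6 · 12 = 72
  d = 8: Id(8) · φ(216/8) = 8 · 18 = 144
  d = 9: Id(9) · φ(216/9) = 9 · 8 = 72
  d = 12: Id(12) · φ(216/12) = 12 · 6 = 72
  d = 18: Id(18) · φ(216/18) = 18 · 4 = 72
  d = 24: Id(24) · φ(216/24) = 24 · 6 = 144
  d = 27: Id(27) · φ(216/27) = 27 · 4 = 108
  d = 36: Id(36) · φ(216/36) = 36 · 2 = 72
  d = 54: Id(54) · φ(216/54) = 54 · 2 = 108
  d = 72: Id(72) · φ(216/72) = 72 · 2 = 144
  d = 108: Id(108) · φ(216/108) = 108 · 1 = 108
  d = 216: Id(216) · φ(216/216) = 216 · 1 = 216
Summing: (Id * φ)(216) = 72 + 72 + 72 + 72 + 72 + 144 + 72 + 72 + 72 + 144 + 108 + 72 + 108 + 144 + 108 + 216 = 1620.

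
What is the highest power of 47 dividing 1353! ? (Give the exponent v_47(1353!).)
v_47(1353!) = 28

Legendre's formula: v_p(n!) = Σ_{k ≥ 1} ⌊n / p^k⌋. For p = 47, n = 1353, the terms are:
  ⌊1353/47^1⌋ = ⌊1353/47⌋ = 28
(the next term ⌊1353/47^2⌋ = 0, terminating the sum). Summing: v_47(1353!) = 28 = 28.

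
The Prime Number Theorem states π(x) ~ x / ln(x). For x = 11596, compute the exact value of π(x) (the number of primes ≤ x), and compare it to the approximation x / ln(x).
π(11596) = 1395;  x/ln(x) ≈ 1239.10;  relative error ≈ 11.18%.

Directly count primes up to 11596: π(11596) = 1395. The PNT approximation gives 11596/ln(11596) ≈ 11596/9.35842 ≈ 1239.10. Relative error (π(x) − x/ln(x)) / π(x) ≈ 11.18%; the approximation is known to undercount slightly (Li(x) is a better estimate).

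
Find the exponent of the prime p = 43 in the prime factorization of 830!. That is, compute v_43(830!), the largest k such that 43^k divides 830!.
v_43(830!) = 19

Legendre's formula: v_p(n!) = Σ_{k ≥ 1} ⌊n / p^k⌋. For p = 43, n = 830, the terms are:
  ⌊830/43^1⌋ = ⌊830/43⌋ = 19
(the next term ⌊830/43^2⌋ = 0, terminating the sum). Summing: v_43(830!) = 19 = 19.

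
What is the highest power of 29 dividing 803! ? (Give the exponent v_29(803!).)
v_29(803!) = 27

Legendre's formula: v_p(n!) = Σ_{k ≥ 1} ⌊n / p^k⌋. For p = 29, n = 803, the terms are:
  ⌊803/29^1⌋ = ⌊803/29⌋ = 27
(the next term ⌊803/29^2⌋ = 0, terminating the sum). Summing: v_29(803!) = 27 = 27.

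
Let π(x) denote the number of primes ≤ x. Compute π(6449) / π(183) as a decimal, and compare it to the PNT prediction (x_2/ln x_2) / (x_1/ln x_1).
π(6449)/π(183) = 837/42 ≈ 19.9286;  PNT prediction ≈ 20.9292.

π(183) = 42 and π(6449) = 837, so π(6449)/π(183) ≈ 19.9286. The PNT-predicted ratio is (6449/ln(6449)) / (183/ln(183)) ≈ 20.9292. The two agree to within a few percent, as expected.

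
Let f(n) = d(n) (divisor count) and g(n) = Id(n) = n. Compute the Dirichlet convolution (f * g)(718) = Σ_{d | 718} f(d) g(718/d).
(d * Id)(718) = 1444

Divisors of 718: [1, 2, 359, 718]. For each d | 718:
  d = 1: d(1) · Id(718/1) = 1 · 718 = 718
  d = 2: d(2) · Id(718/2) = 2 · 359 = 718
  d = 359: d(359) · Id(718/359) = 2 · 2 = 4
  d = 718: d(718) · Id(718/718) = 4 · 1 = 4
Summing: (d * Id)(718) = 718 + 718 + 4 + 4 = 1444.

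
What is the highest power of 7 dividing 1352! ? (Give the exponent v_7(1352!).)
v_7(1352!) = 223

Legendre's formula: v_p(n!) = Σ_{k ≥ 1} ⌊n / p^k⌋. For p = 7, n = 1352, the terms are:
  ⌊1352/7^1⌋ = ⌊1352/7⌋ = 193
  ⌊1352/7^2⌋ = ⌊1352/49⌋ = 27
  ⌊1352/7^3⌋ = ⌊1352/343⌋ = 3
(the next term ⌊1352/7^4⌋ = 0, terminating the sum). Summing: v_7(1352!) = 193 + 27 + 3 = 223.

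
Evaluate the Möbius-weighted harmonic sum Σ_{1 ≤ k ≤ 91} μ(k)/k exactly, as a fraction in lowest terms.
Σ μ(k)/k = 226361852224483257830288188126621/23768741896345550770650537601358310

Values of μ(k) for 1 ≤ k ≤ 91: μ(1) = 1, μ(2) = -1, μ(3) = -1, μ(5) = -1, μ(6) = 1, μ(7) = -1, μ(10) = 1, μ(11) = -1, μ(13) = -1, μ(14) = 1, μ(15) = 1, μ(17) = -1, μ(19) = -1, μ(21) = 1, μ(22) = 1, μ(23) = -1, μ(26) = 1, μ(29) = -1, μ(30) = -1, μ(31) = -1, μ(33) = 1, μ(34) = 1, μ(35) = 1, μ(37) = -1, μ(38) = 1, μ(39) = 1, μ(41) = -1, μ(42) = -1, μ(43) = -1, μ(46) = 1, μ(47) = -1, μ(51) = 1, μ(53) = -1, μ(55) = 1, μ(57) = 1, μ(58) = 1, μ(59) = -1, μ(61) = -1, μ(62) = 1, μ(65) = 1, μ(66) = -1, μ(67) = -1, μ(69) = 1, μ(70) = -1, μ(71) = -1, μ(73) = -1, μ(74) = 1, μ(77) = 1, μ(78) = -1, μ(79) = -1, μ(82) = 1, μ(83) = -1, μ(85) = 1, μ(86) = 1, μ(87) = 1, μ(89) = -1, μ(91) = 1, with μ = 0 on non-squarefree integers. Summing μ(k)/k for k where μ(k) ≠ 0 gives 226361852224483257830288188126621/23768741896345550770650537601358310 ≈ 0.0095. (PNT ⟺ this sum → 0 as n → ∞.)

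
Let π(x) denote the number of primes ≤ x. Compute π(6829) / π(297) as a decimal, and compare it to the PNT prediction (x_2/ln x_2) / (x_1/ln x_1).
π(6829)/π(297) = 879/62 ≈ 14.1774;  PNT prediction ≈ 14.8282.

π(297) = 62 and π(6829) = 879, so π(6829)/π(297) ≈ 14.1774. The PNT-predicted ratio is (6829/ln(6829)) / (297/ln(297)) ≈ 14.8282. The two agree to within a few percent, as expected.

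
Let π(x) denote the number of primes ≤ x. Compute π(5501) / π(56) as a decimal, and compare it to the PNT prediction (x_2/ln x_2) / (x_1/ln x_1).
π(5501)/π(56) = 726/16 ≈ 45.3750;  PNT prediction ≈ 45.9112.

π(56) = 16 and π(5501) = 726, so π(5501)/π(56) ≈ 45.3750. The PNT-predicted ratio is (5501/ln(5501)) / (56/ln(56)) ≈ 45.9112. The two agree to within a few percent, as expected.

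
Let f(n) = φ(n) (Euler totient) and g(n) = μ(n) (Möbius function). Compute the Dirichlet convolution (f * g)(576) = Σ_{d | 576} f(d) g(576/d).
(φ * μ)(576) = 64

Divisors of 576: [1, 2, 3, 4, 6, 8, 9, 12, 16, 18, 24, 32, 36, 48, 64, 72, 96, 144, 192, 288, 576]. For each d | 576:
  d = 1: φ(1) · μ(576/1) = 1 · 0 = 0
  d = 2: φ(2) · μ(576/2) = 1 · 0 = 0
  d = 3: φ(3) · μ(576/3) = 2 · 0 = 0
  d = 4: φ(4) · μ(576/4) = 2 · 0 = 0
  d = 6: φ(6) · μ(576/6) = 2 · 0 = 0
  d = 8: φ(8) · μ(576/8) = 4 · 0 = 0
  d = 9: φ(9) · μ(576/9) = 6 · 0 = 0
  d = 12: φ(12) · μ(576/12) = 4 · 0 = 0
  d = 16: φ(16) · μ(576/16) = 8 · 0 = 0
  d = 18: φ(18) · μ(576/18) = 6 · 0 = 0
  d = 24: φ(24) · μ(576/24) = 8 · 0 = 0
  d = 32: φ(32) · μ(576/32) = 16 · 0 = 0
  d = 36: φ(36) · μ(576/36) = 12 · 0 = 0
  d = 48: φ(48) · μ(576/48) = 16 · 0 = 0
  d = 64: φ(64) · μ(576/64) = 32 · 0 = 0
  d = 72: φ(72) · μ(576/72) = 24 · 0 = 0
  d = 96: φ(96) · μ(576/96) = 32 · 1 = 32
  d = 144: φ(144) · μ(576/144) = 48 · 0 = 0
  d = 192: φ(192) · μ(576/192) = 64 · -1 = -64
  d = 288: φ(288) · μ(576/288) = 96 · -1 = -96
  d = 576: φ(576) · μ(576/576) = 192 · 1 = 192
Summing: (φ * μ)(576) = 0 + 0 + 0 + 0 + 0 + 0 + 0 + 0 + 0 + 0 + 0 + 0 + 0 + 0 + 0 + 0 + 32 + 0 + -64 + -96 + 192 = 64.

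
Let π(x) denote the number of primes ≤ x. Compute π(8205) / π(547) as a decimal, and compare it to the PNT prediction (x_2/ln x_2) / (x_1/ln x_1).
π(8205)/π(547) = 1028/101 ≈ 10.1782;  PNT prediction ≈ 10.4928.

π(547) = 101 and π(8205) = 1028, so π(8205)/π(547) ≈ 10.1782. The PNT-predicted ratio is (8205/ln(8205)) / (547/ln(547)) ≈ 10.4928. The two agree to within a few percent, as expected.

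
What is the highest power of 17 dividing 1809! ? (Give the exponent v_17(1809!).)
v_17(1809!) = 112

Legendre's formula: v_p(n!) = Σ_{k ≥ 1} ⌊n / p^k⌋. For p = 17, n = 1809, the terms are:
  ⌊1809/17^1⌋ = ⌊1809/17⌋ = 106
  ⌊1809/17^2⌋ = ⌊1809/289⌋ = 6
(the next term ⌊1809/17^3⌋ = 0, terminating the sum). Summing: v_17(1809!) = 106 + 6 = 112.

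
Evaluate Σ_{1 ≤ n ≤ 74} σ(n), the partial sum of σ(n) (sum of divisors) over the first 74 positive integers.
Σ_{n ≤ 74} σ(n) = 4520

Compute σ(n) for each 1 ≤ n ≤ 74: σ(1) = 1, σ(2) = 3, σ(3) = 4, σ(4) = 7, σ(5) = 6, σ(6) = 12, σ(7) = 8, σ(8) = 15, σ(9) = 13, σ(10) = 18, σ(11) = 12, σ(12) = 28, σ(13) = 14, σ(14) = 24, σ(15) = 24, σ(16) = 31, σ(17) = 18, σ(18) = 39, σ(19) = 20, σ(20) = 42, σ(21) = 32, σ(22) = 36, σ(23) = 24, σ(24) = 60, σ(25) = 31, σ(26) = 42, σ(27) = 40, σ(28) = 56, σ(29) = 30, σ(30) = 72, σ(31) = 32, σ(32) = 63, σ(33) = 48, σ(34) = 54, σ(35) = 48, σ(36) = 91, σ(37) = 38, σ(38) = 60, σ(39) = 56, σ(40) = 90, σ(41) = 42, σ(42) = 96, σ(43) = 44, σ(44) = 84, σ(45) = 78, σ(46) = 72, σ(47) = 48, σ(48) = 124, σ(49) = 57, σ(50) = 93, σ(51) = 72, σ(52) = 98, σ(53) = 54, σ(54) = 120, σ(55) = 72, σ(56) = 120, σ(57) = 80, σ(58) = 90, σ(59) = 60, σ(60) = 168, σ(61) = 62, σ(62) = 96, σ(63) = 104, σ(64) = 127, σ(65) = 84, σ(66) = 144, σ(67) = 68, σ(68) = 126, σ(69) = 96, σ(70) = 144, σ(71) = 72, σ(72) = 195, σ(73) = 74, σ(74) = 114. Summing all 74 values: 4520. (Average order: Σ_{n ≤ x} σ(n) ~ (π²/12) x². For x = 74, (π²/12)·74² ≈ 4503.83.)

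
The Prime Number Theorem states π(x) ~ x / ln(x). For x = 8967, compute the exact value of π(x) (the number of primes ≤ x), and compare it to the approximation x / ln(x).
π(8967) = 1114;  x/ln(x) ≈ 985.24;  relative error ≈ 11.56%.

Directly count primes up to 8967: π(8967) = 1114. The PNT approximation gives 8967/ln(8967) ≈ 8967/9.10131 ≈ 985.24. Relative error (π(x) − x/ln(x)) / π(x) ≈ 11.56%; the approximation is known to undercount slightly (Li(x) is a better estimate).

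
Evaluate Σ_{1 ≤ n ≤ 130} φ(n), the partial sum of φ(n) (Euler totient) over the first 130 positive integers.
Σ_{n ≤ 130} φ(n) = 5154

Compute φ(n) for each 1 ≤ n ≤ 130: φ(1) = 1, φ(2) = 1, φ(3) = 2, φ(4) = 2, φ(5) = 4, φ(6) = 2, φ(7) = 6, φ(8) = 4, φ(9) = 6, φ(10) = 4, φ(11) = 10, φ(12) = 4, φ(13) = 12, φ(14) = 6, φ(15) = 8, φ(16) = 8, φ(17) = 16, φ(18) = 6, φ(19) = 18, φ(20) = 8, φ(21) = 12, φ(22) = 10, φ(23) = 22, φ(24) = 8, φ(25) = 20, φ(26) = 12, φ(27) = 18, φ(28) = 12, φ(29) = 28, φ(30) = 8, φ(31) = 30, φ(32) = 16, φ(33) = 20, φ(34) = 16, φ(35) = 24, φ(36) = 12, φ(37) = 36, φ(38) = 18, φ(39) = 24, φ(40) = 16, φ(41) = 40, φ(42) = 12, φ(43) = 42, φ(44) = 20, φ(45) = 24, φ(46) = 22, φ(47) = 46, φ(48) = 16, φ(49) = 42, φ(50) = 20, φ(51) = 32, φ(52) = 24, φ(53) = 52, φ(54) = 18, φ(55) = 40, φ(56) = 24, φ(57) = 36, φ(58) = 28, φ(59) = 58, φ(60) = 16, φ(61) = 60, φ(62) = 30, φ(63) = 36, φ(64) = 32, φ(65) = 48, φ(66) = 20, φ(67) = 66, φ(68) = 32, φ(69) = 44, φ(70) = 24, φ(71) = 70, φ(72) = 24, φ(73) = 72, φ(74) = 36, φ(75) = 40, φ(76) = 36, φ(77) = 60, φ(78) = 24, φ(79) = 78, φ(80) = 32, φ(81) = 54, φ(82) = 40, φ(83) = 82, φ(84) = 24, φ(85) = 64, φ(86) = 42, φ(87) = 56, φ(88) = 40, φ(89) = 88, φ(90) = 24, φ(91) = 72, φ(92) = 44, φ(93) = 60, φ(94) = 46, φ(95) = 72, φ(96) = 32, φ(97) = 96, φ(98) = 42, φ(99) = 60, φ(100) = 40, φ(101) = 100, φ(102) = 32, φ(103) = 102, φ(104) = 48, φ(105) = 48, φ(106) = 52, φ(107) = 106, φ(108) = 36, φ(109) = 108, φ(110) = 40, φ(111) = 72, φ(112) = 48, φ(113) = 112, φ(114) = 36, φ(115) = 88, φ(116) = 56, φ(117) = 72, φ(118) = 58, φ(119) = 96, φ(120) = 32, φ(121) = 110, φ(122) = 60, φ(123) = 80, φ(124) = 60, φ(125) = 100, φ(126) = 36, φ(127) = 126, φ(128) = 64, φ(129) = 84, φ(130) = 48. Summing all 130 values: 5154. (Average order: Σ_{n ≤ x} φ(n) ~ (3/π²) x². For x = 130, (3/π²)·130² ≈ 5136.98.)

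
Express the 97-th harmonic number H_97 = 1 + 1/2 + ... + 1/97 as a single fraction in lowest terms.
H_97 = 359553024620966925518018240656745677092407/69720375229712477164533808935312303556800

Direct summation: H_97 = 1 + 1/2 + ... + 1/97. The least common denominator is lcm(1, ..., 97) = 69720375229712477164533808935312303556800; over this denominator the numerator is 69720375229712477164533808935312303556800 + 34860187614856238582266904467656151778400 + 23240125076570825721511269645104101185600 + 17430093807428119291133452233828075889200 + 13944075045942495432906761787062460711360 + 11620062538285412860755634822552050592800 + 9960053604244639594933401276473186222400 + 8715046903714059645566726116914037944600 + 7746708358856941907170423215034700395200 + 6972037522971247716453380893531230355680 + 6338215929973861560412164448664754868800 + 5810031269142706430377817411276025296400 + 5363105786900959781887216071947100273600 + 4980026802122319797466700638236593111200 + 4648025015314165144302253929020820237120 + 4357523451857029822783363058457018972300 + 4101198542924263362619635819724253150400 + 3873354179428470953585211607517350197600 + 3669493433142761956028095207121700187200 + 3486018761485623858226690446765615177840 + 3320017868081546531644467092157728740800 + 3169107964986930780206082224332377434400 + 3031320662161412050631904736317926241600 + 2905015634571353215188908705638012648200 + 2788815009188499086581352357412492142272 + 2681552893450479890943608035973550136800 + 2582236119618980635723474405011566798400 + 2490013401061159898733350319118296555600 + 2404150869990085419466683066734907019200 + 2324012507657082572151126964510410118560 + 2249044362248789585952703514042332372800 + 2178761725928514911391681529228509486150 + 2112738643324620520137388149554918289600 + 2050599271462131681309817909862126575200 + 1992010720848927918986680255294637244480 + 1936677089714235476792605803758675098800 + 1884334465667904788230643484738170366400 + 1834746716571380978014047603560850093600 + 1787701928966986593962405357315700091200 + 1743009380742811929113345223382807588920 + 1700496956822255540598385583788104964800 + 1660008934040773265822233546078864370400 + 1621404075109592492198460672914239617600 + 1584553982493465390103041112166188717200 + 1549341671771388381434084643006940079040 + 1515660331080706025315952368158963120800 + 1483412238930052705628378913517283054400 + 1452507817285676607594454352819006324100 + 1422864800606377084990485896639026603200 + 1394407504594249543290676178706246071136 + 1367066180974754454206545273241417716800 + 1340776446725239945471804017986775068400 + 1315478777919103342727052998779477425600 + 1291118059809490317861737202505783399200 + 1267643185994772312082432889732950973760 + 1245006700530579949366675159559148277800 + 1223164477714253985342698402373900062400 + 1202075434995042709733341533367453509600 + 1181701275079872494314132354835801755200 + 1162006253828541286075563482255205059280 + 1142956970978893068271046048119873828800 + 1124522181124394792976351757021166186400 + 1106672622693848843881489030719242913600 + 1089380862964257455695840764614254743075 + 1072621157380191956377443214389420054720 + 1056369321662310260068694074777459144800 + 1040602615368842942754235954258392590400 + 1025299635731065840654908954931063287600 + 1010440220720470683543968245439308747200 + 996005360424463959493340127647318622240 + 981977115911443340345546604722708500800 + 968338544857117738396302901879337549400 + 955073633283732563897723410072771281600 + 942167232833952394115321742369085183200 + 929605003062833028860450785804164047424 + 917373358285690489007023801780425046800 + 905459418567694508630309206952107838400 + 893850964483493296981202678657850045600 + 882536395312816166639668467535598779200 + 871504690371405964556672611691403794460 + 860745373206326878574491468337188932800 + 850248478411127770299192791894052482400 + 840004520839909363428118179943521729600 + 830004467020386632911116773039432185200 + 820239708584852672523927163944850630080 + 810702037554796246099230336457119808800 + 801383623330028473155561022244969006400 + 792276991246732695051520556083094358600 + 783375002581039069264424819497891051200 + 774670835885694190717042321503470039520 + 766157969557279968841030867421014324800 + 757830165540353012657976184079481560400 + 749681454082929861984234504680777457600 + 741706119465026352814189456758641527200 + 733898686628552391205619041424340037440 + 726253908642838303797227176409503162050 + 718766754945489455304472257065075294400 = 359553024620966925518018240656745677092407, so H_97 = 359553024620966925518018240656745677092407/69720375229712477164533808935312303556800 (already in lowest terms) ≈ 5.15707. (The PNT-adjacent estimate ln(97) + γ ≈ 5.15193 matches within O(1/n).)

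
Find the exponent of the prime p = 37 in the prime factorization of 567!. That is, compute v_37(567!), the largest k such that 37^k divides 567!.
v_37(567!) = 15

Legendre's formula: v_p(n!) = Σ_{k ≥ 1} ⌊n / p^k⌋. For p = 37, n = 567, the terms are:
  ⌊567/37^1⌋ = ⌊567/37⌋ = 15
(the next term ⌊567/37^2⌋ = 0, terminating the sum). Summing: v_37(567!) = 15 = 15.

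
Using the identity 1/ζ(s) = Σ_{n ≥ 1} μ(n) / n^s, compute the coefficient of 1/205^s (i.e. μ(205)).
μ(205) = 1

Factor n = 205 = 5 · 41. μ(n) = 0 if any exponent ≥ 2 (not squarefree); otherwise μ(n) = (−1)^{ω(n)} where ω(n) is the number of distinct prime factors. Applying: μ(205) = 1.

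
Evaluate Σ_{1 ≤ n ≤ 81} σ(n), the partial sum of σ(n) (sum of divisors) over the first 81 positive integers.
Σ_{n ≤ 81} σ(n) = 5435

Compute σ(n) for each 1 ≤ n ≤ 81: σ(1) = 1, σ(2) = 3, σ(3) = 4, σ(4) = 7, σ(5) = 6, σ(6) = 12, σ(7) = 8, σ(8) = 15, σ(9) = 13, σ(10) = 18, σ(11) = 12, σ(12) = 28, σ(13) = 14, σ(14) = 24, σ(15) = 24, σ(16) = 31, σ(17) = 18, σ(18) = 39, σ(19) = 20, σ(20) = 42, σ(21) = 32, σ(22) = 36, σ(23) = 24, σ(24) = 60, σ(25) = 31, σ(26) = 42, σ(27) = 40, σ(28) = 56, σ(29) = 30, σ(30) = 72, σ(31) = 32, σ(32) = 63, σ(33) = 48, σ(34) = 54, σ(35) = 48, σ(36) = 91, σ(37) = 38, σ(38) = 60, σ(39) = 56, σ(40) = 90, σ(41) = 42, σ(42) = 96, σ(43) = 44, σ(44) = 84, σ(45) = 78, σ(46) = 72, σ(47) = 48, σ(48) = 124, σ(49) = 57, σ(50) = 93, σ(51) = 72, σ(52) = 98, σ(53) = 54, σ(54) = 120, σ(55) = 72, σ(56) = 120, σ(57) = 80, σ(58) = 90, σ(59) = 60, σ(60) = 168, σ(61) = 62, σ(62) = 96, σ(63) = 104, σ(64) = 127, σ(65) = 84, σ(66) = 144, σ(67) = 68, σ(68) = 126, σ(69) = 96, σ(70) = 144, σ(71) = 72, σ(72) = 195, σ(73) = 74, σ(74) = 114, σ(75) = 124, σ(76) = 140, σ(77) = 96, σ(78) = 168, σ(79) = 80, σ(80) = 186, σ(81) = 121. Summing all 81 values: 5435. (Average order: Σ_{n ≤ x} σ(n) ~ (π²/12) x². For x = 81, (π²/12)·81² ≈ 5396.21.)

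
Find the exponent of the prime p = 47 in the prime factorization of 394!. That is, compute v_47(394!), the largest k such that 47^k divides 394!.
v_47(394!) = 8

Legendre's formula: v_p(n!) = Σ_{k ≥ 1} ⌊n / p^k⌋. For p = 47, n = 394, the terms are:
  ⌊394/47^1⌋ = ⌊394/47⌋ = 8
(the next term ⌊394/47^2⌋ = 0, terminating the sum). Summing: v_47(394!) = 8 = 8.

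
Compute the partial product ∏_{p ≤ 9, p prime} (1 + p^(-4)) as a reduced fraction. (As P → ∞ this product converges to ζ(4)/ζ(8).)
∏ = 262011361/243101250

The primes p ≤ 9 are [2, 3, 5, 7]. For each, (1 + 1/p^4) = (p^4 + 1)/p^4. Multiplying these fractions over p ∈ [2, 3, 5, 7] gives 262011361/243101250. (In the limit P → ∞ this tends to ζ(4)/ζ(8).)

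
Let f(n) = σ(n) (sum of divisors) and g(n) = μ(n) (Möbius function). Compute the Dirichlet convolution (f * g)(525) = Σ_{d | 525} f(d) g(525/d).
(σ * μ)(525) = 525

Divisors of 525: [1, 3, 5, 7, 15, 21, 25, 35, 75, 105, 175, 525]. For each d | 525:
  d = 1: σ(1) · μ(525/1) = 1 · 0 = 0
  d = 3: σ(3) · μ(525/3) = 4 · 0 = 0
  d = 5: σ(5) · μ(525/5) = 6 · -1 = -6
  d = 7: σ(7) · μ(525/7) = 8 · 0 = 0
  d = 15: σ(15) · μ(525/15) = 24 · 1 = 24
  d = 21: σ(21) · μ(525/21) = 32 · 0 = 0
  d = 25: σ(25) · μ(525/25) = 31 · 1 = 31
  d = 35: σ(35) · μ(525/35) = 48 · 1 = 48
  d = 75: σ(75) · μ(525/75) = 124 · -1 = -124
  d = 105: σ(105) · μ(525/105) = 192 · -1 = -192
  d = 175: σ(175) · μ(525/175) = 248 · -1 = -248
  d = 525: σ(525) · μ(525/525) = 992 · 1 = 992
Summing: (σ * μ)(525) = 0 + 0 + -6 + 0 + 24 + 0 + 31 + 48 + -124 + -192 + -248 + 992 = 525.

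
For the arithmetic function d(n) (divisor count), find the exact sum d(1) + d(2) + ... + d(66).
Σ_{n ≤ 66} d(n) = 292

Compute d(n) for each 1 ≤ n ≤ 66: d(1) = 1, d(2) = 2, d(3) = 2, d(4) = 3, d(5) = 2, d(6) = 4, d(7) = 2, d(8) = 4, d(9) = 3, d(10) = 4, d(11) = 2, d(12) = 6, d(13) = 2, d(14) = 4, d(15) = 4, d(16) = 5, d(17) = 2, d(18) = 6, d(19) = 2, d(20) = 6, d(21) = 4, d(22) = 4, d(23) = 2, d(24) = 8, d(25) = 3, d(26) = 4, d(27) = 4, d(28) = 6, d(29) = 2, d(30) = 8, d(31) = 2, d(32) = 6, d(33) = 4, d(34) = 4, d(35) = 4, d(36) = 9, d(37) = 2, d(38) = 4, d(39) = 4, d(40) = 8, d(41) = 2, d(42) = 8, d(43) = 2, d(44) = 6, d(45) = 6, d(46) = 4, d(47) = 2, d(48) = 10, d(49) = 3, d(50) = 6, d(51) = 4, d(52) = 6, d(53) = 2, d(54) = 8, d(55) = 4, d(56) = 8, d(57) = 4, d(58) = 4, d(59) = 2, d(60) = 12, d(61) = 2, d(62) = 4, d(63) = 6, d(64) = 7, d(65) = 4, d(66) = 8. Summing all 66 values: 292. (Dirichlet's divisor formula: Σ_{n ≤ x} d(n) = x ln(x) + (2γ − 1) x + O(√x). For x = 66, the asymptotic estimate is ≈ 286.71.)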